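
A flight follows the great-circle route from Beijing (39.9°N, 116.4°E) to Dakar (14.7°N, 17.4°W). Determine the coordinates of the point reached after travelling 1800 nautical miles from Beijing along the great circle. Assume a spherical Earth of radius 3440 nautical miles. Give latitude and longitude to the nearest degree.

Convert each endpoint to a unit vector on the sphere (x = cos φ cos λ, y = cos φ sin λ, z = sin φ).
The central angle between the endpoints is δ = arccos(p₁·p₂) ≈ 1.929 rad (110.5°). The total great-circle distance is δ·R ≈ 1.929 × 3440 ≈ 6637 nmi, so the target fraction is f = 1800/6637 ≈ 0.271.
Interpolate at f ≈ 0.271 with slerp weights a = sin((1−f)δ)/sin δ ≈ 1.053, b = sin(fδ)/sin δ ≈ 0.534.
p = a·p₁ + b·p₂ ≈ (0.133, 0.570, 0.811); φ = arcsin(p_z) ≈ 54.21°, λ = atan2(p_y, p_x) ≈ 76.84°.

≈ (54°N, 77°E)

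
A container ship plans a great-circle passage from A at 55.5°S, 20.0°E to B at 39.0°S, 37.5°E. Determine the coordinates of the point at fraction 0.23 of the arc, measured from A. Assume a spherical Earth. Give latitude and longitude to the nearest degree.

Write both endpoints as unit vectors p₁, p₂ with components (cos φ cos λ, cos φ sin λ, sin φ).
The central angle between the endpoints is δ = arccos(p₁·p₂) ≈ 0.353 rad (20.2°).
Interpolate at f = 0.23 with slerp weights a = sin((1−f)δ)/sin δ ≈ 0.777, b = sin(fδ)/sin δ ≈ 0.235.
p = a·p₁ + b·p₂ ≈ (0.558, 0.261, -0.788); φ = arcsin(p_z) ≈ -51.96°, λ = atan2(p_y, p_x) ≈ 25.10°.

≈ 52°S, 25°E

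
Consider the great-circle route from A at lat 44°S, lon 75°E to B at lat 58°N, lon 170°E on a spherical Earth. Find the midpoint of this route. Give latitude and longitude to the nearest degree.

≈ lat 10°N, lon 113°E

Convert each endpoint to a unit vector on the sphere (x = cos φ cos λ, y = cos φ sin λ, z = sin φ).
The central angle between the endpoints is δ = arccos(p₁·p₂) ≈ 2.243 rad (128.5°).
Interpolate at f = 1/2 with slerp weights a = sin((1−f)δ)/sin δ ≈ 1.151, b = sin(fδ)/sin δ ≈ 1.151.
p = a·p₁ + b·p₂ ≈ (-0.386, 0.905, 0.176); φ = arcsin(p_z) ≈ 10.17°, λ = atan2(p_y, p_x) ≈ 113.10°.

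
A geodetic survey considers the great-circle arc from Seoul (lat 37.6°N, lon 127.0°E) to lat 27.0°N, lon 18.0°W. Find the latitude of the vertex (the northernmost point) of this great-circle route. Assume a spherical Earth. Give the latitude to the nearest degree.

≈ 65°N

The great circle lies in the plane with unit normal n̂ = (p₁ × p₂)/|p₁ × p₂|.
Here n̂_z ≈ -0.425; the vertex latitude is φ_max = arccos|n̂_z| ≈ 64.9°.
Check via Clairaut: cos φ_max = |cos φ₁| · sin C = cos(37.6°)·sin(32.4°) ≈ 0.425, again giving ≈ 64.9°.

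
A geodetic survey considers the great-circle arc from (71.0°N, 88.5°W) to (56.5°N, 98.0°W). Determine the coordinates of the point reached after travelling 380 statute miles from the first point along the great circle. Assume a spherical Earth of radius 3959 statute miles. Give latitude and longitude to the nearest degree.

≈ (66°N, 93°W)

The haversine formula gives a central angle δ ≈ 0.263 rad (15.1°) between the endpoints. The total great-circle distance is δ·R ≈ 0.263 × 3959 ≈ 1040 mi, so the target fraction is f = 380/1040 ≈ 0.365.
Interpolate at f ≈ 0.365 with slerp weights a = sin((1−f)δ)/sin δ ≈ 0.639, b = sin(fδ)/sin δ ≈ 0.369.
p = a·p₁ + b·p₂ ≈ (-0.023, -0.410, 0.912); φ = arcsin(p_z) ≈ 65.78°, λ = atan2(p_y, p_x) ≈ -93.20°.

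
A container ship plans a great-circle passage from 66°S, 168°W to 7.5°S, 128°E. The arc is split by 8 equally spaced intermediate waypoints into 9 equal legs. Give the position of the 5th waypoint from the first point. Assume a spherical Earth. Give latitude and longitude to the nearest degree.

Convert each endpoint to a unit vector on the sphere (x = cos φ cos λ, y = cos φ sin λ, z = sin φ).
The central angle between the endpoints is δ = arccos(p₁·p₂) ≈ 1.270 rad (72.8°).
Interpolate at f = 5/9 with slerp weights a = sin((1−f)δ)/sin δ ≈ 0.560, b = sin(fδ)/sin δ ≈ 0.679.
p = a·p₁ + b·p₂ ≈ (-0.637, 0.483, -0.600); φ = arcsin(p_z) ≈ -36.90°, λ = atan2(p_y, p_x) ≈ 142.84°.

≈ 37°S, 143°E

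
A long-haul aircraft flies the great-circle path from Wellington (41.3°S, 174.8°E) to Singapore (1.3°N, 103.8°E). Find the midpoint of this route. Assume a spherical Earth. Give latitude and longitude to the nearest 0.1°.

≈ 24.0°S, 133.5°E

Convert each endpoint to a unit vector on the sphere (x = cos φ cos λ, y = cos φ sin λ, z = sin φ).
The central angle between the endpoints is δ = arccos(p₁·p₂) ≈ 1.339 rad (76.7°).
Interpolate at f = 1/2 with slerp weights a = sin((1−f)δ)/sin δ ≈ 0.638, b = sin(fδ)/sin δ ≈ 0.638.
p = a·p₁ + b·p₂ ≈ (-0.629, 0.663, -0.406); φ = arcsin(p_z) ≈ -23.98°, λ = atan2(p_y, p_x) ≈ 133.52°.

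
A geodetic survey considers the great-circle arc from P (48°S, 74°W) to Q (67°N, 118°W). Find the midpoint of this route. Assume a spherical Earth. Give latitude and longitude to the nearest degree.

Write both endpoints as unit vectors p₁, p₂ with components (cos φ cos λ, cos φ sin λ, sin φ).
The central angle between the endpoints is δ = arccos(p₁·p₂) ≈ 2.090 rad (119.7°).
Interpolate at f = 1/2 with slerp weights a = sin((1−f)δ)/sin δ ≈ 0.996, b = sin(fδ)/sin δ ≈ 0.996.
p = a·p₁ + b·p₂ ≈ (0.001, -0.984, 0.177); φ = arcsin(p_z) ≈ 10.17°, λ = atan2(p_y, p_x) ≈ -89.94°.

≈ (10°N, 90°W)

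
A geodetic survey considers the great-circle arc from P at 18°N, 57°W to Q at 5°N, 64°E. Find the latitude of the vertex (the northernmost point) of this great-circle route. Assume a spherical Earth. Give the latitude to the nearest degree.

The great circle lies in the plane with unit normal n̂ = (p₁ × p₂)/|p₁ × p₂|.
Here n̂_z ≈ +0.915; the vertex latitude is φ_max = arccos|n̂_z| ≈ 23.8°.

≈ 24°N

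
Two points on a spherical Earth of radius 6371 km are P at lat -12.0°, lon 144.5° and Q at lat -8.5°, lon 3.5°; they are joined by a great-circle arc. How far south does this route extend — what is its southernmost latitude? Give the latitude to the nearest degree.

≈ -29°

The great circle lies in the plane with unit normal n̂ = (p₁ × p₂)/|p₁ × p₂|.
Here n̂_z ≈ -0.879; the vertex latitude is φ_max = arccos|n̂_z| ≈ 28.5°.
Check via Clairaut: cos φ_max = |cos φ₁| · sin C = cos(12.0°)·sin(116.1°) ≈ 0.879, again giving ≈ 28.5°.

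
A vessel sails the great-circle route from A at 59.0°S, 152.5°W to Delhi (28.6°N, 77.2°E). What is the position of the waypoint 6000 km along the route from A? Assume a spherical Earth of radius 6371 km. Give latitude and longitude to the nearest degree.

≈ 40°S, 123°E

Write both endpoints as unit vectors p₁, p₂ with components (cos φ cos λ, cos φ sin λ, sin φ).
The central angle between the endpoints is δ = arccos(p₁·p₂) ≈ 2.350 rad (134.7°). The total great-circle distance is δ·R ≈ 2.350 × 6371 ≈ 14973 km, so the target fraction is f = 6000/14973 ≈ 0.401.
Interpolate at f ≈ 0.401 with slerp weights a = sin((1−f)δ)/sin δ ≈ 1.387, b = sin(fδ)/sin δ ≈ 1.137.
p = a·p₁ + b·p₂ ≈ (-0.413, 0.643, -0.645); φ = arcsin(p_z) ≈ -40.16°, λ = atan2(p_y, p_x) ≈ 122.68°.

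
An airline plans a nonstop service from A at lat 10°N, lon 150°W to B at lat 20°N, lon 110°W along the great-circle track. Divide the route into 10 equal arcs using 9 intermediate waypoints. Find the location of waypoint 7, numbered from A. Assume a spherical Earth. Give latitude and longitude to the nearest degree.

≈ lat 18°N, lon 122°W

Write both endpoints as unit vectors p₁, p₂ with components (cos φ cos λ, cos φ sin λ, sin φ).
The central angle between the endpoints is δ = arccos(p₁·p₂) ≈ 0.695 rad (39.8°).
Interpolate at f = 7/10 with slerp weights a = sin((1−f)δ)/sin δ ≈ 0.323, b = sin(fδ)/sin δ ≈ 0.730.
p = a·p₁ + b·p₂ ≈ (-0.510, -0.804, 0.306); φ = arcsin(p_z) ≈ 17.81°, λ = atan2(p_y, p_x) ≈ -122.41°.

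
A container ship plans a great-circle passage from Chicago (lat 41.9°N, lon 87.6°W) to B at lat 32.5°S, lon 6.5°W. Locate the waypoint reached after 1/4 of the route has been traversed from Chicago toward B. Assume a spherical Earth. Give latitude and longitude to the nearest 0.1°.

Convert each endpoint to a unit vector on the sphere (x = cos φ cos λ, y = cos φ sin λ, z = sin φ).
The central angle between the endpoints is δ = arccos(p₁·p₂) ≈ 1.836 rad (105.2°).
Interpolate at f = 1/4 with slerp weights a = sin((1−f)δ)/sin δ ≈ 1.017, b = sin(fδ)/sin δ ≈ 0.459.
p = a·p₁ + b·p₂ ≈ (0.416, -0.800, 0.432); φ = arcsin(p_z) ≈ 25.62°, λ = atan2(p_y, p_x) ≈ -62.51°.

≈ lat 25.6°N, lon 62.5°W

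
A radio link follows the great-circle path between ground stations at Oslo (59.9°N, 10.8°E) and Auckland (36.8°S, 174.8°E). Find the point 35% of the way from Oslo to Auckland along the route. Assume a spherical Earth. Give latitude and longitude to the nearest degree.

The haversine formula gives a central angle δ ≈ 2.700 rad (154.7°) between the endpoints.
Interpolate at f = 0.35 with slerp weights a = sin((1−f)δ)/sin δ ≈ 2.302, b = sin(fδ)/sin δ ≈ 1.898.
p = a·p₁ + b·p₂ ≈ (-0.380, 0.354, 0.855); φ = arcsin(p_z) ≈ 58.72°, λ = atan2(p_y, p_x) ≈ 137.00°.

≈ (59°N, 137°E)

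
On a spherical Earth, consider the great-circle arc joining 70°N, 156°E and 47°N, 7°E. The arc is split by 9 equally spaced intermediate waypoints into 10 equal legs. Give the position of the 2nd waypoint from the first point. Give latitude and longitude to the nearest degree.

The haversine formula gives a central angle δ ≈ 1.062 rad (60.8°) between the endpoints.
Interpolate at f = 2/10 with slerp weights a = sin((1−f)δ)/sin δ ≈ 0.860, b = sin(fδ)/sin δ ≈ 0.241.
p = a·p₁ + b·p₂ ≈ (-0.105, 0.140, 0.985); φ = arcsin(p_z) ≈ 79.93°, λ = atan2(p_y, p_x) ≈ 127.01°.

≈ 80°N, 127°E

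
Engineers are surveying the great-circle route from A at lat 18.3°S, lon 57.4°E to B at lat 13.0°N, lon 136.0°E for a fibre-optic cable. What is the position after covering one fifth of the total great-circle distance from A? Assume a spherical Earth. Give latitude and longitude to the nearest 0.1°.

≈ lat 13.0°S, lon 73.9°E

The haversine formula gives a central angle δ ≈ 1.458 rad (83.6°) between the endpoints.
Interpolate at f = 1/5 with slerp weights a = sin((1−f)δ)/sin δ ≈ 0.925, b = sin(fδ)/sin δ ≈ 0.289.
p = a·p₁ + b·p₂ ≈ (0.270, 0.936, -0.225); φ = arcsin(p_z) ≈ -13.03°, λ = atan2(p_y, p_x) ≈ 73.88°.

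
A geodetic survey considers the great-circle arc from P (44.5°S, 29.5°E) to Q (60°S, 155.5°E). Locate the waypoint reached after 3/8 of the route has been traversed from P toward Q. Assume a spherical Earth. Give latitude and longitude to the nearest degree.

≈ (65°S, 56°E)

Convert each endpoint to a unit vector on the sphere (x = cos φ cos λ, y = cos φ sin λ, z = sin φ).
The central angle between the endpoints is δ = arccos(p₁·p₂) ≈ 1.162 rad (66.6°).
Interpolate at f = 3/8 with slerp weights a = sin((1−f)δ)/sin δ ≈ 0.724, b = sin(fδ)/sin δ ≈ 0.460.
p = a·p₁ + b·p₂ ≈ (0.240, 0.350, -0.906); φ = arcsin(p_z) ≈ -64.91°, λ = atan2(p_y, p_x) ≈ 55.53°.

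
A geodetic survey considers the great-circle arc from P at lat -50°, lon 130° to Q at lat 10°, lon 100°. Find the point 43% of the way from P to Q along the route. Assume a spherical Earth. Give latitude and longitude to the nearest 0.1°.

The haversine formula gives a central angle δ ≈ 1.143 rad (65.5°) between the endpoints.
Interpolate at f = 0.43 with slerp weights a = sin((1−f)δ)/sin δ ≈ 0.666, b = sin(fδ)/sin δ ≈ 0.519.
p = a·p₁ + b·p₂ ≈ (-0.364, 0.831, -0.420); φ = arcsin(p_z) ≈ -24.86°, λ = atan2(p_y, p_x) ≈ 113.65°.

≈ lat -24.9°, lon 113.7°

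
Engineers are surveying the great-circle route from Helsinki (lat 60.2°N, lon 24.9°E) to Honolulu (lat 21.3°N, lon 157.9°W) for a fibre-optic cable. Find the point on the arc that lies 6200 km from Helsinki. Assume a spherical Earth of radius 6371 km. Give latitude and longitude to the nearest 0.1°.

≈ lat 64.0°N, lon 160.1°W

Write both endpoints as unit vectors p₁, p₂ with components (cos φ cos λ, cos φ sin λ, sin φ).
The central angle between the endpoints is δ = arccos(p₁·p₂) ≈ 1.719 rad (98.5°). The total great-circle distance is δ·R ≈ 1.719 × 6371 ≈ 10949 km, so the target fraction is f = 6200/10949 ≈ 0.566.
Interpolate at f ≈ 0.566 with slerp weights a = sin((1−f)δ)/sin δ ≈ 0.686, b = sin(fδ)/sin δ ≈ 0.836.
p = a·p₁ + b·p₂ ≈ (-0.412, -0.149, 0.899); φ = arcsin(p_z) ≈ 63.99°, λ = atan2(p_y, p_x) ≈ -160.08°.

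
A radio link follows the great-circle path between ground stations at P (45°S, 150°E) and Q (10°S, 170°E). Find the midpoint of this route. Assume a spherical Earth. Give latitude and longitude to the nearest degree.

The haversine formula gives a central angle δ ≈ 0.681 rad (39.0°) between the endpoints.
Interpolate at f = 1/2 with slerp weights a = sin((1−f)δ)/sin δ ≈ 0.530, b = sin(fδ)/sin δ ≈ 0.530.
p = a·p₁ + b·p₂ ≈ (-0.839, 0.278, -0.467); φ = arcsin(p_z) ≈ -27.85°, λ = atan2(p_y, p_x) ≈ 161.66°.

≈ (28°S, 162°E)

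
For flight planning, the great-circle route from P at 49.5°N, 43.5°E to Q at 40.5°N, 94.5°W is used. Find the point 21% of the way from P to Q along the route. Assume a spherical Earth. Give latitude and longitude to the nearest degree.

≈ 63°N, 24°E

From cos δ = sin φ₁ sin φ₂ + cos φ₁ cos φ₂ cos Δλ, the central angle is δ ≈ 1.444 rad (82.7°).
Interpolate at f = 0.21 with slerp weights a = sin((1−f)δ)/sin δ ≈ 0.916, b = sin(fδ)/sin δ ≈ 0.301.
p = a·p₁ + b·p₂ ≈ (0.414, 0.181, 0.892); φ = arcsin(p_z) ≈ 63.15°, λ = atan2(p_y, p_x) ≈ 23.68°.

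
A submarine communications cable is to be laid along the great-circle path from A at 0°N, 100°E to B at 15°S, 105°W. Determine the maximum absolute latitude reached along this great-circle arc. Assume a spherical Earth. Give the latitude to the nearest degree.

The great circle lies in the plane with unit normal n̂ = (p₁ × p₂)/|p₁ × p₂|.
Here n̂_z ≈ +0.845; the vertex latitude is φ_max = arccos|n̂_z| ≈ 32.4°.

≈ 32°S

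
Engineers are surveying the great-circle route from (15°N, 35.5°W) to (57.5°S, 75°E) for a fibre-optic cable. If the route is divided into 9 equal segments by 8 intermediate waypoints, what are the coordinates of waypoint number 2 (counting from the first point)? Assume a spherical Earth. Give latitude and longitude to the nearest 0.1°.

≈ (6.3°S, 21.9°W)

Convert each endpoint to a unit vector on the sphere (x = cos φ cos λ, y = cos φ sin λ, z = sin φ).
The central angle between the endpoints is δ = arccos(p₁·p₂) ≈ 1.982 rad (113.6°).
Interpolate at f = 2/9 with slerp weights a = sin((1−f)δ)/sin δ ≈ 1.091, b = sin(fδ)/sin δ ≈ 0.465.
p = a·p₁ + b·p₂ ≈ (0.922, -0.370, -0.110); φ = arcsin(p_z) ≈ -6.32°, λ = atan2(p_y, p_x) ≈ -21.87°.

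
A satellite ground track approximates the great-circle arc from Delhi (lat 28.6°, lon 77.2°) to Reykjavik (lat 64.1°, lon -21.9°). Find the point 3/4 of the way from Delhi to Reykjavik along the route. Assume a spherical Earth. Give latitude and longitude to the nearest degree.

The haversine formula gives a central angle δ ≈ 1.192 rad (68.3°) between the endpoints.
Interpolate at f = 3/4 with slerp weights a = sin((1−f)δ)/sin δ ≈ 0.316, b = sin(fδ)/sin δ ≈ 0.839.
p = a·p₁ + b·p₂ ≈ (0.402, 0.134, 0.906); φ = arcsin(p_z) ≈ 64.96°, λ = atan2(p_y, p_x) ≈ 18.44°.

≈ lat 65°, lon 18°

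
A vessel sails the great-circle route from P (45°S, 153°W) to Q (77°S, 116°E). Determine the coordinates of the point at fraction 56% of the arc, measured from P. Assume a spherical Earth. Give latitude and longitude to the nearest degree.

≈ (69°S, 175°W)

Convert each endpoint to a unit vector on the sphere (x = cos φ cos λ, y = cos φ sin λ, z = sin φ).
The central angle between the endpoints is δ = arccos(p₁·p₂) ≈ 0.815 rad (46.7°).
Interpolate at f = 0.56 with slerp weights a = sin((1−f)δ)/sin δ ≈ 0.482, b = sin(fδ)/sin δ ≈ 0.606.
p = a·p₁ + b·p₂ ≈ (-0.364, -0.032, -0.931); φ = arcsin(p_z) ≈ -68.59°, λ = atan2(p_y, p_x) ≈ -174.91°.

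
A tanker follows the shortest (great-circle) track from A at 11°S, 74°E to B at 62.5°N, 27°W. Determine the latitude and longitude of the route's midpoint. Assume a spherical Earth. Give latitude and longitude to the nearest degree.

≈ 35°N, 47°E

From cos δ = sin φ₁ sin φ₂ + cos φ₁ cos φ₂ cos Δλ, the central angle is δ ≈ 1.829 rad (104.8°).
Interpolate at f = 1/2 with slerp weights a = sin((1−f)δ)/sin δ ≈ 0.820, b = sin(fδ)/sin δ ≈ 0.820.
p = a·p₁ + b·p₂ ≈ (0.559, 0.602, 0.571); φ = arcsin(p_z) ≈ 34.79°, λ = atan2(p_y, p_x) ≈ 47.10°.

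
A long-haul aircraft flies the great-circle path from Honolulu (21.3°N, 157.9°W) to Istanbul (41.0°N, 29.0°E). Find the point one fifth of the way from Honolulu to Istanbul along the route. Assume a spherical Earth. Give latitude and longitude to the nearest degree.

Write both endpoints as unit vectors p₁, p₂ with components (cos φ cos λ, cos φ sin λ, sin φ).
The central angle between the endpoints is δ = arccos(p₁·p₂) ≈ 2.049 rad (117.4°).
Interpolate at f = 1/5 with slerp weights a = sin((1−f)δ)/sin δ ≈ 1.123, b = sin(fδ)/sin δ ≈ 0.449.
p = a·p₁ + b·p₂ ≈ (-0.674, -0.230, 0.702); φ = arcsin(p_z) ≈ 44.62°, λ = atan2(p_y, p_x) ≈ -161.18°.

≈ 45°N, 161°W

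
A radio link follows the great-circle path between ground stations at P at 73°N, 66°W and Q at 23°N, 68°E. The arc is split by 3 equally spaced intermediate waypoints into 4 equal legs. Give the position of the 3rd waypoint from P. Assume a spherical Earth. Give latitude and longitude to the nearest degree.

≈ 42°N, 62°E

Convert each endpoint to a unit vector on the sphere (x = cos φ cos λ, y = cos φ sin λ, z = sin φ).
The central angle between the endpoints is δ = arccos(p₁·p₂) ≈ 1.383 rad (79.2°).
Interpolate at f = 3/4 with slerp weights a = sin((1−f)δ)/sin δ ≈ 0.345, b = sin(fδ)/sin δ ≈ 0.876.
p = a·p₁ + b·p₂ ≈ (0.343, 0.656, 0.672); φ = arcsin(p_z) ≈ 42.25°, λ = atan2(p_y, p_x) ≈ 62.38°.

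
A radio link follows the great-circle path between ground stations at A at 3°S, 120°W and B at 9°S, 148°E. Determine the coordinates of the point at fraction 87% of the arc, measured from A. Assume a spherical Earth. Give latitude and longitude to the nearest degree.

≈ 9°S, 160°E

Convert each endpoint to a unit vector on the sphere (x = cos φ cos λ, y = cos φ sin λ, z = sin φ).
The central angle between the endpoints is δ = arccos(p₁·p₂) ≈ 1.597 rad (91.5°).
Interpolate at f = 0.87 with slerp weights a = sin((1−f)δ)/sin δ ≈ 0.206, b = sin(fδ)/sin δ ≈ 0.984.
p = a·p₁ + b·p₂ ≈ (-0.927, 0.337, -0.165); φ = arcsin(p_z) ≈ -9.48°, λ = atan2(p_y, p_x) ≈ 160.04°.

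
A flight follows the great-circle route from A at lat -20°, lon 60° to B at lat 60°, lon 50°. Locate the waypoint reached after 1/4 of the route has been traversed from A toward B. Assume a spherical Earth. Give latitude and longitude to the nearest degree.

Write both endpoints as unit vectors p₁, p₂ with components (cos φ cos λ, cos φ sin λ, sin φ).
The central angle between the endpoints is δ = arccos(p₁·p₂) ≈ 1.404 rad (80.4°).
Interpolate at f = 1/4 with slerp weights a = sin((1−f)δ)/sin δ ≈ 0.881, b = sin(fδ)/sin δ ≈ 0.349.
p = a·p₁ + b·p₂ ≈ (0.526, 0.850, 0.001); φ = arcsin(p_z) ≈ 0.03°, λ = atan2(p_y, p_x) ≈ 58.27°.

≈ lat 0°, lon 58°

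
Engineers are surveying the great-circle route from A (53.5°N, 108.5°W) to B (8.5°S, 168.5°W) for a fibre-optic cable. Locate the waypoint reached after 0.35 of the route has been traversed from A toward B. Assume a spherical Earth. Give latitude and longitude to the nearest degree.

The haversine formula gives a central angle δ ≈ 1.395 rad (79.9°) between the endpoints.
Interpolate at f = 0.35 with slerp weights a = sin((1−f)δ)/sin δ ≈ 0.800, b = sin(fδ)/sin δ ≈ 0.476.
p = a·p₁ + b·p₂ ≈ (-0.613, -0.545, 0.572); φ = arcsin(p_z) ≈ 34.92°, λ = atan2(p_y, p_x) ≈ -138.34°.

≈ (35°N, 138°W)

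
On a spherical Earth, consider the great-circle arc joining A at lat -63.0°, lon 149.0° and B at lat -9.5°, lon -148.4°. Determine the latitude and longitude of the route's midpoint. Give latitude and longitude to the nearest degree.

≈ lat -40°, lon -167°

Write both endpoints as unit vectors p₁, p₂ with components (cos φ cos λ, cos φ sin λ, sin φ).
The central angle between the endpoints is δ = arccos(p₁·p₂) ≈ 1.210 rad (69.3°).
Interpolate at f = 1/2 with slerp weights a = sin((1−f)δ)/sin δ ≈ 0.608, b = sin(fδ)/sin δ ≈ 0.608.
p = a·p₁ + b·p₂ ≈ (-0.747, -0.172, -0.642); φ = arcsin(p_z) ≈ -39.94°, λ = atan2(p_y, p_x) ≈ -167.04°.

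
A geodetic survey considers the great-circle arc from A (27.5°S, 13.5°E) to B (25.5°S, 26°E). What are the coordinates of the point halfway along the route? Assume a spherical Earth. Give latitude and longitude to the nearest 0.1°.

Convert each endpoint to a unit vector on the sphere (x = cos φ cos λ, y = cos φ sin λ, z = sin φ).
The central angle between the endpoints is δ = arccos(p₁·p₂) ≈ 0.198 rad (11.4°).
Interpolate at f = 1/2 with slerp weights a = sin((1−f)δ)/sin δ ≈ 0.502, b = sin(fδ)/sin δ ≈ 0.502.
p = a·p₁ + b·p₂ ≈ (0.841, 0.303, -0.448); φ = arcsin(p_z) ≈ -26.64°, λ = atan2(p_y, p_x) ≈ 19.80°.

≈ (26.6°S, 19.8°E)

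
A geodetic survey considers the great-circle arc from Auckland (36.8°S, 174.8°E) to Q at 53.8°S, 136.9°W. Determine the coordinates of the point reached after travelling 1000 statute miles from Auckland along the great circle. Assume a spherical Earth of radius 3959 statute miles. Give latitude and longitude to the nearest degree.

≈ 46°S, 170°W

From cos δ = sin φ₁ sin φ₂ + cos φ₁ cos φ₂ cos Δλ, the central angle is δ ≈ 0.647 rad (37.1°). The total great-circle distance is δ·R ≈ 0.647 × 3959 ≈ 2561 mi, so the target fraction is f = 1000/2561 ≈ 0.390.
Interpolate at f ≈ 0.390 with slerp weights a = sin((1−f)δ)/sin δ ≈ 0.637, b = sin(fδ)/sin δ ≈ 0.415.
p = a·p₁ + b·p₂ ≈ (-0.687, -0.121, -0.716); φ = arcsin(p_z) ≈ -45.76°, λ = atan2(p_y, p_x) ≈ -170.01°.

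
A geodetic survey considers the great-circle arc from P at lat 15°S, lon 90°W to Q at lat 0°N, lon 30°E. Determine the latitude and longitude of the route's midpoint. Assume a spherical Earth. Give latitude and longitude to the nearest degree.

≈ lat 15°S, lon 28°W

Write both endpoints as unit vectors p₁, p₂ with components (cos φ cos λ, cos φ sin λ, sin φ).
The central angle between the endpoints is δ = arccos(p₁·p₂) ≈ 2.075 rad (118.9°).
Interpolate at f = 1/2 with slerp weights a = sin((1−f)δ)/sin δ ≈ 0.983, b = sin(fδ)/sin δ ≈ 0.983.
p = a·p₁ + b·p₂ ≈ (0.852, -0.458, -0.255); φ = arcsin(p_z) ≈ -14.75°, λ = atan2(p_y, p_x) ≈ -28.28°.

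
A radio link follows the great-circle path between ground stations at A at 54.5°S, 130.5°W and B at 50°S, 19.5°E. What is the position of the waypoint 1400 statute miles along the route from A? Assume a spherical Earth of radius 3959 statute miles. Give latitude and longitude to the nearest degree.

Convert each endpoint to a unit vector on the sphere (x = cos φ cos λ, y = cos φ sin λ, z = sin φ).
The central angle between the endpoints is δ = arccos(p₁·p₂) ≈ 1.266 rad (72.5°). The total great-circle distance is δ·R ≈ 1.266 × 3959 ≈ 5011 mi, so the target fraction is f = 1400/5011 ≈ 0.279.
Interpolate at f ≈ 0.279 with slerp weights a = sin((1−f)δ)/sin δ ≈ 0.829, b = sin(fδ)/sin δ ≈ 0.363.
p = a·p₁ + b·p₂ ≈ (-0.093, -0.288, -0.953); φ = arcsin(p_z) ≈ -72.38°, λ = atan2(p_y, p_x) ≈ -107.83°.

≈ 72°S, 108°W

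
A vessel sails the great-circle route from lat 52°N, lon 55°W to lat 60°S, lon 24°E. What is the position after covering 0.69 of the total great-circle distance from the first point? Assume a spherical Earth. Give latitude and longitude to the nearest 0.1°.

≈ lat 27.5°S, lon 10.0°W

From cos δ = sin φ₁ sin φ₂ + cos φ₁ cos φ₂ cos Δλ, the central angle is δ ≈ 2.244 rad (128.6°).
Interpolate at f = 0.69 with slerp weights a = sin((1−f)δ)/sin δ ≈ 0.820, b = sin(fδ)/sin δ ≈ 1.279.
p = a·p₁ + b·p₂ ≈ (0.874, -0.153, -0.462); φ = arcsin(p_z) ≈ -27.48°, λ = atan2(p_y, p_x) ≈ -9.96°.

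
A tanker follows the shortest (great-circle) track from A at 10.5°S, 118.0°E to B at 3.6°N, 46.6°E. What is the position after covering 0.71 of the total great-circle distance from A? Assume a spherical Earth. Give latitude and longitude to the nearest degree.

Write both endpoints as unit vectors p₁, p₂ with components (cos φ cos λ, cos φ sin λ, sin φ).
The central angle between the endpoints is δ = arccos(p₁·p₂) ≈ 1.264 rad (72.4°).
Interpolate at f = 0.71 with slerp weights a = sin((1−f)δ)/sin δ ≈ 0.376, b = sin(fδ)/sin δ ≈ 0.820.
p = a·p₁ + b·p₂ ≈ (0.389, 0.921, -0.017); φ = arcsin(p_z) ≈ -0.98°, λ = atan2(p_y, p_x) ≈ 67.12°.

≈ 1°S, 67°E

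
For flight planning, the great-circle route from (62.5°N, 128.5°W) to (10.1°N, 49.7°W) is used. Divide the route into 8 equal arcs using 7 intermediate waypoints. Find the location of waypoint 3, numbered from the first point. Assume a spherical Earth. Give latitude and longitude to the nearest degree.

≈ (49°N, 82°W)

Convert each endpoint to a unit vector on the sphere (x = cos φ cos λ, y = cos φ sin λ, z = sin φ).
The central angle between the endpoints is δ = arccos(p₁·p₂) ≈ 1.324 rad (75.9°).
Interpolate at f = 3/8 with slerp weights a = sin((1−f)δ)/sin δ ≈ 0.759, b = sin(fδ)/sin δ ≈ 0.491.
p = a·p₁ + b·p₂ ≈ (0.095, -0.643, 0.760); φ = arcsin(p_z) ≈ 49.44°, λ = atan2(p_y, p_x) ≈ -81.64°.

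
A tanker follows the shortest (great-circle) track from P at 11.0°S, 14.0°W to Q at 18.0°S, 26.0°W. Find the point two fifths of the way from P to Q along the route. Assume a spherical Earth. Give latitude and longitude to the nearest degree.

Convert each endpoint to a unit vector on the sphere (x = cos φ cos λ, y = cos φ sin λ, z = sin φ).
The central angle between the endpoints is δ = arccos(p₁·p₂) ≈ 0.237 rad (13.6°).
Interpolate at f = 2/5 with slerp weights a = sin((1−f)δ)/sin δ ≈ 0.604, b = sin(fδ)/sin δ ≈ 0.403.
p = a·p₁ + b·p₂ ≈ (0.920, -0.311, -0.240); φ = arcsin(p_z) ≈ -13.87°, λ = atan2(p_y, p_x) ≈ -18.71°.

≈ 14°S, 19°W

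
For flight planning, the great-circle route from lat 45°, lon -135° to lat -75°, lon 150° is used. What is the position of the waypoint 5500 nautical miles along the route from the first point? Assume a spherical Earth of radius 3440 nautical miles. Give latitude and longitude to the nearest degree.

From cos δ = sin φ₁ sin φ₂ + cos φ₁ cos φ₂ cos Δλ, the central angle is δ ≈ 2.260 rad (129.5°). The total great-circle distance is δ·R ≈ 2.260 × 3440 ≈ 7773 nmi, so the target fraction is f = 5500/7773 ≈ 0.708.
Interpolate at f ≈ 0.708 with slerp weights a = sin((1−f)δ)/sin δ ≈ 0.795, b = sin(fδ)/sin δ ≈ 1.295.
p = a·p₁ + b·p₂ ≈ (-0.688, -0.230, -0.689); φ = arcsin(p_z) ≈ -43.52°, λ = atan2(p_y, p_x) ≈ -161.51°.

≈ lat -44°, lon -162°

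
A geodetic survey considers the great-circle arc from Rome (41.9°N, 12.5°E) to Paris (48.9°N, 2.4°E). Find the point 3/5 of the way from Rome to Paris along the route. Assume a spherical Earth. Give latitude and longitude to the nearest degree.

≈ (46°N, 7°E)

The haversine formula gives a central angle δ ≈ 0.174 rad (9.9°) between the endpoints.
Interpolate at f = 3/5 with slerp weights a = sin((1−f)δ)/sin δ ≈ 0.402, b = sin(fδ)/sin δ ≈ 0.602.
p = a·p₁ + b·p₂ ≈ (0.687, 0.081, 0.722); φ = arcsin(p_z) ≈ 46.21°, λ = atan2(p_y, p_x) ≈ 6.75°.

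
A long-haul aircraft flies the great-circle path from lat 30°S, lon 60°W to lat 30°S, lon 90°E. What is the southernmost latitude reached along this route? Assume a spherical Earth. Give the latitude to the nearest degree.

≈ 66°S

The great circle lies in the plane with unit normal n̂ = (p₁ × p₂)/|p₁ × p₂|.
Here n̂_z ≈ +0.409; the vertex latitude is φ_max = arccos|n̂_z| ≈ 65.9°.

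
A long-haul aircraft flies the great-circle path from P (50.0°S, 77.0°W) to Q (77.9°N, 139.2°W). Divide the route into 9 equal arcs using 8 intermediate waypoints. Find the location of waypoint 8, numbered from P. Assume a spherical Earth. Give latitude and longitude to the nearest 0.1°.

Convert each endpoint to a unit vector on the sphere (x = cos φ cos λ, y = cos φ sin λ, z = sin φ).
The central angle between the endpoints is δ = arccos(p₁·p₂) ≈ 2.327 rad (133.3°).
Interpolate at f = 8/9 with slerp weights a = sin((1−f)δ)/sin δ ≈ 0.351, b = sin(fδ)/sin δ ≈ 1.208.
p = a·p₁ + b·p₂ ≈ (-0.141, -0.386, 0.912); φ = arcsin(p_z) ≈ 65.76°, λ = atan2(p_y, p_x) ≈ -110.07°.

≈ (65.8°N, 110.1°W)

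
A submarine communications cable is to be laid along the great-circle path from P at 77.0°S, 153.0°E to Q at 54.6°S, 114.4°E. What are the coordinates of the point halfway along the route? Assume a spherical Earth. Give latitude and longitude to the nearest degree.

≈ 67°S, 125°E

Convert each endpoint to a unit vector on the sphere (x = cos φ cos λ, y = cos φ sin λ, z = sin φ).
The central angle between the endpoints is δ = arccos(p₁·p₂) ≈ 0.460 rad (26.4°).
Interpolate at f = 1/2 with slerp weights a = sin((1−f)δ)/sin δ ≈ 0.514, b = sin(fδ)/sin δ ≈ 0.514.
p = a·p₁ + b·p₂ ≈ (-0.226, 0.323, -0.919); φ = arcsin(p_z) ≈ -66.77°, λ = atan2(p_y, p_x) ≈ 124.93°.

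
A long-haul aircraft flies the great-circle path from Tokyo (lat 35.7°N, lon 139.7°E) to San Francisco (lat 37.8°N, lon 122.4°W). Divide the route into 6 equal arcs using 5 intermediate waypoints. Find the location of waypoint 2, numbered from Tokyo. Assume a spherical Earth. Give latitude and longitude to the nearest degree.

≈ lat 47°N, lon 170°E

From cos δ = sin φ₁ sin φ₂ + cos φ₁ cos φ₂ cos Δλ, the central angle is δ ≈ 1.298 rad (74.4°).
Interpolate at f = 2/6 with slerp weights a = sin((1−f)δ)/sin δ ≈ 0.791, b = sin(fδ)/sin δ ≈ 0.435.
p = a·p₁ + b·p₂ ≈ (-0.674, 0.125, 0.728); φ = arcsin(p_z) ≈ 46.73°, λ = atan2(p_y, p_x) ≈ 169.51°.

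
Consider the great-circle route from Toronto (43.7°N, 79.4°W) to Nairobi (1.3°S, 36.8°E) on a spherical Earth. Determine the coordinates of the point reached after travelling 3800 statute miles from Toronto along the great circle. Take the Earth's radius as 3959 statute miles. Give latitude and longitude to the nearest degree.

Write both endpoints as unit vectors p₁, p₂ with components (cos φ cos λ, cos φ sin λ, sin φ).
The central angle between the endpoints is δ = arccos(p₁·p₂) ≈ 1.912 rad (109.6°). The total great-circle distance is δ·R ≈ 1.912 × 3959 ≈ 7570 mi, so the target fraction is f = 3800/7570 ≈ 0.502.
Interpolate at f ≈ 0.502 with slerp weights a = sin((1−f)δ)/sin δ ≈ 0.865, b = sin(fδ)/sin δ ≈ 0.869.
p = a·p₁ + b·p₂ ≈ (0.811, -0.094, 0.578); φ = arcsin(p_z) ≈ 35.29°, λ = atan2(p_y, p_x) ≈ -6.60°.

≈ 35°N, 7°W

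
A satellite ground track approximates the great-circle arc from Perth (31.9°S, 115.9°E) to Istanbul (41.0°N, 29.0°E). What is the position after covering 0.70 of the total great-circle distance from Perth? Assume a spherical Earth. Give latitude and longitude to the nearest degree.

≈ 22°N, 60°E

Convert each endpoint to a unit vector on the sphere (x = cos φ cos λ, y = cos φ sin λ, z = sin φ).
The central angle between the endpoints is δ = arccos(p₁·p₂) ≈ 1.888 rad (108.2°).
Interpolate at f = 0.70 with slerp weights a = sin((1−f)δ)/sin δ ≈ 0.565, b = sin(fδ)/sin δ ≈ 1.020.
p = a·p₁ + b·p₂ ≈ (0.464, 0.805, 0.371); φ = arcsin(p_z) ≈ 21.76°, λ = atan2(p_y, p_x) ≈ 60.04°.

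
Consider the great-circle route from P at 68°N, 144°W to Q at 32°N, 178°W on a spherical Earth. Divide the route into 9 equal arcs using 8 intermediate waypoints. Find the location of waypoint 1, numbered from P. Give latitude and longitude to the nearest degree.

From cos δ = sin φ₁ sin φ₂ + cos φ₁ cos φ₂ cos Δλ, the central angle is δ ≈ 0.716 rad (41.0°).
Interpolate at f = 1/9 with slerp weights a = sin((1−f)δ)/sin δ ≈ 0.905, b = sin(fδ)/sin δ ≈ 0.121.
p = a·p₁ + b·p₂ ≈ (-0.377, -0.203, 0.904); φ = arcsin(p_z) ≈ 64.65°, λ = atan2(p_y, p_x) ≈ -151.71°.

≈ 65°N, 152°W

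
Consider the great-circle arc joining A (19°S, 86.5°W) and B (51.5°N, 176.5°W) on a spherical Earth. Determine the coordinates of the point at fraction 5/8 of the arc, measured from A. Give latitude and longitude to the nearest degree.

Write both endpoints as unit vectors p₁, p₂ with components (cos φ cos λ, cos φ sin λ, sin φ).
The central angle between the endpoints is δ = arccos(p₁·p₂) ≈ 1.828 rad (104.8°).
Interpolate at f = 5/8 with slerp weights a = sin((1−f)δ)/sin δ ≈ 0.655, b = sin(fδ)/sin δ ≈ 0.941.
p = a·p₁ + b·p₂ ≈ (-0.547, -0.654, 0.523); φ = arcsin(p_z) ≈ 31.54°, λ = atan2(p_y, p_x) ≈ -129.91°.

≈ (32°N, 130°W)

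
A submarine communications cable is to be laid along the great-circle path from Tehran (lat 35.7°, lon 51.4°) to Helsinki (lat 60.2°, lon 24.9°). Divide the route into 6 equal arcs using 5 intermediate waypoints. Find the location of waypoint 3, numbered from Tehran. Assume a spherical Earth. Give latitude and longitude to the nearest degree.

≈ lat 49°, lon 41°

Write both endpoints as unit vectors p₁, p₂ with components (cos φ cos λ, cos φ sin λ, sin φ).
The central angle between the endpoints is δ = arccos(p₁·p₂) ≈ 0.521 rad (29.8°).
Interpolate at f = 3/6 with slerp weights a = sin((1−f)δ)/sin δ ≈ 0.517, b = sin(fδ)/sin δ ≈ 0.517.
p = a·p₁ + b·p₂ ≈ (0.495, 0.437, 0.751); φ = arcsin(p_z) ≈ 48.67°, λ = atan2(p_y, p_x) ≈ 41.39°.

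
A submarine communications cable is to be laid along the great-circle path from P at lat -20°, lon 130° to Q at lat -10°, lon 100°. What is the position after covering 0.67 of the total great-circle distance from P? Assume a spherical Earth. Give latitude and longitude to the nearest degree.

Write both endpoints as unit vectors p₁, p₂ with components (cos φ cos λ, cos φ sin λ, sin φ).
The central angle between the endpoints is δ = arccos(p₁·p₂) ≈ 0.534 rad (30.6°).
Interpolate at f = 0.67 with slerp weights a = sin((1−f)δ)/sin δ ≈ 0.344, b = sin(fδ)/sin δ ≈ 0.688.
p = a·p₁ + b·p₂ ≈ (-0.326, 0.915, -0.237); φ = arcsin(p_z) ≈ -13.73°, λ = atan2(p_y, p_x) ≈ 109.59°.

≈ lat -14°, lon 110°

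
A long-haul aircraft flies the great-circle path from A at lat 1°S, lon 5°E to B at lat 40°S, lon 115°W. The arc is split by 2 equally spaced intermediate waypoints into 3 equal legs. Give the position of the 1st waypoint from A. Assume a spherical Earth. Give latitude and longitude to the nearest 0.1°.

Write both endpoints as unit vectors p₁, p₂ with components (cos φ cos λ, cos φ sin λ, sin φ).
The central angle between the endpoints is δ = arccos(p₁·p₂) ≈ 1.952 rad (111.8°).
Interpolate at f = 1/3 with slerp weights a = sin((1−f)δ)/sin δ ≈ 1.038, b = sin(fδ)/sin δ ≈ 0.652.
p = a·p₁ + b·p₂ ≈ (0.823, -0.362, -0.437); φ = arcsin(p_z) ≈ -25.94°, λ = atan2(p_y, p_x) ≈ -23.77°.

≈ lat 25.9°S, lon 23.8°W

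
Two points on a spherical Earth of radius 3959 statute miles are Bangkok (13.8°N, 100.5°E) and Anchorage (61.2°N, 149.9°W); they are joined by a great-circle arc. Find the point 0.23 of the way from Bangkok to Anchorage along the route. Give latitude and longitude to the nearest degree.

≈ (31°N, 111°E)

From cos δ = sin φ₁ sin φ₂ + cos φ₁ cos φ₂ cos Δλ, the central angle is δ ≈ 1.519 rad (87.0°).
Interpolate at f = 0.23 with slerp weights a = sin((1−f)δ)/sin δ ≈ 0.922, b = sin(fδ)/sin δ ≈ 0.343.
p = a·p₁ + b·p₂ ≈ (-0.306, 0.797, 0.520); φ = arcsin(p_z) ≈ 31.34°, λ = atan2(p_y, p_x) ≈ 110.99°.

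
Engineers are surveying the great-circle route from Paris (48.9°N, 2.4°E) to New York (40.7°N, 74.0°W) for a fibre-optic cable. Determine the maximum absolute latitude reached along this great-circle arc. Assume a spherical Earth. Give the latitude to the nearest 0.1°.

The great circle lies in the plane with unit normal n̂ = (p₁ × p₂)/|p₁ × p₂|.
Here n̂_z ≈ -0.610; the vertex latitude is φ_max = arccos|n̂_z| ≈ 52.4°.

≈ 52.4°N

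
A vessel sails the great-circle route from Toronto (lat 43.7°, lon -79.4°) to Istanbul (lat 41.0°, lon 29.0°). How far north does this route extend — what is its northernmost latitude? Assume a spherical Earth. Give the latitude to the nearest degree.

≈ 57°

The great circle lies in the plane with unit normal n̂ = (p₁ × p₂)/|p₁ × p₂|.
Here n̂_z ≈ +0.539; the vertex latitude is φ_max = arccos|n̂_z| ≈ 57.4°.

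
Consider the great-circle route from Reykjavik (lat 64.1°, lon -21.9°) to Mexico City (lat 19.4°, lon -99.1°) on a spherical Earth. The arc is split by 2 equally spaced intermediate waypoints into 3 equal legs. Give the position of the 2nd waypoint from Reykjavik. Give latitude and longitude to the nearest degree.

Write both endpoints as unit vectors p₁, p₂ with components (cos φ cos λ, cos φ sin λ, sin φ).
The central angle between the endpoints is δ = arccos(p₁·p₂) ≈ 1.170 rad (67.0°).
Interpolate at f = 2/3 with slerp weights a = sin((1−f)δ)/sin δ ≈ 0.413, b = sin(fδ)/sin δ ≈ 0.764.
p = a·p₁ + b·p₂ ≈ (0.053, -0.779, 0.625); φ = arcsin(p_z) ≈ 38.69°, λ = atan2(p_y, p_x) ≈ -86.08°.

≈ lat 39°, lon -86°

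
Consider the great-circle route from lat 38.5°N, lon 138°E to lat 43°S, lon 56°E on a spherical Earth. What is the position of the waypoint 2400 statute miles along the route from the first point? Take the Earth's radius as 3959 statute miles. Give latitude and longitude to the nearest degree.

Convert each endpoint to a unit vector on the sphere (x = cos φ cos λ, y = cos φ sin λ, z = sin φ).
The central angle between the endpoints is δ = arccos(p₁·p₂) ≈ 1.923 rad (110.2°). The total great-circle distance is δ·R ≈ 1.923 × 3959 ≈ 7613 mi, so the target fraction is f = 2400/7613 ≈ 0.315.
Interpolate at f ≈ 0.315 with slerp weights a = sin((1−f)δ)/sin δ ≈ 1.031, b = sin(fδ)/sin δ ≈ 0.607.
p = a·p₁ + b·p₂ ≈ (-0.351, 0.908, 0.228); φ = arcsin(p_z) ≈ 13.18°, λ = atan2(p_y, p_x) ≈ 111.16°.

≈ lat 13°N, lon 111°E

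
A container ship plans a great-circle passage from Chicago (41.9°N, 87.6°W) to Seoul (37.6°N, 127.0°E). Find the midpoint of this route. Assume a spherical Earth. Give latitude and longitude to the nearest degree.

The haversine formula gives a central angle δ ≈ 1.649 rad (94.5°) between the endpoints.
Interpolate at f = 1/2 with slerp weights a = sin((1−f)δ)/sin δ ≈ 0.736, b = sin(fδ)/sin δ ≈ 0.736.
p = a·p₁ + b·p₂ ≈ (-0.328, -0.082, 0.941); φ = arcsin(p_z) ≈ 70.23°, λ = atan2(p_y, p_x) ≈ -166.02°.

≈ (70°N, 166°W)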